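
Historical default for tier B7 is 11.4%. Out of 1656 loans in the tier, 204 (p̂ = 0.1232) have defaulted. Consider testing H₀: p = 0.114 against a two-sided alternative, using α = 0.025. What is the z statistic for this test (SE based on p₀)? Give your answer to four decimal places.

p̂ = 204/1656 = 0.1231884.
Standard error under H₀: √(0.114×0.886/1656) = 0.0078098.
z = (0.1231884 − 0.114)/0.0078098 = 0.0091884/0.0078098 = 1.1765.
p-value = 2·P(Z > 1.177) ≈ 0.2394, so at α = 0.025 we fail to reject H₀.

z = 1.1765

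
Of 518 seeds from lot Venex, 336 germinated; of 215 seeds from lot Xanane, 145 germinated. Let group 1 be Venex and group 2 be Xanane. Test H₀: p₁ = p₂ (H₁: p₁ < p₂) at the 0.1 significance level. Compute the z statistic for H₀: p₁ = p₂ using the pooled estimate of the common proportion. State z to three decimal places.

p̂₁ = 336/518 = 0.64865, p̂₂ = 145/215 = 0.67442.
Pooled p̂ = (336+145)/(518+215) = 481/733 = 0.65621.
SE = √(p̂(1−p̂)(1/n₁+1/n₂)) = √(0.65621·0.34379·0.00658166) = √(0.00148482) = 0.03853.
z = (0.64865 − 0.67442)/0.03853 = -0.02577/0.03853 = -0.669.
p-value = P(Z < -0.669) ≈ 0.2518; since p > α = 0.1, fail to reject H₀.

z = -0.669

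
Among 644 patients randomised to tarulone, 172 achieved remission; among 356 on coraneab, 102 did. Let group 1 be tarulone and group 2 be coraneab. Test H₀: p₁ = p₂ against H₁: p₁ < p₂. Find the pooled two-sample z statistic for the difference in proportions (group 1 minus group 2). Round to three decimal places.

p̂₁ = 172/644 = 0.26708, p̂₂ = 102/356 = 0.28652.
Pooled p̂ = (172+102)/(644+356) = 274/1000 = 0.27400.
SE = √(p̂(1−p̂)(1/n₁+1/n₂)) = √(0.27400·0.72600·0.00436178) = √(0.000867663) = 0.02946.
z = (0.26708 − 0.28652)/0.02946 = -0.01944/0.02946 = -0.660.

z = -0.660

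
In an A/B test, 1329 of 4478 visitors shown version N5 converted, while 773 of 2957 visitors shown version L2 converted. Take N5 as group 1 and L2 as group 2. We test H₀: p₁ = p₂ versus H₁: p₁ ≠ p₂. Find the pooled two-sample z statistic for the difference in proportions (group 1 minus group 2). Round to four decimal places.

z = 3.3147

p̂₁ = 1329/4478 = 0.2967843, p̂₂ = 773/2957 = 0.2614136.
Pooled p̂ = (1329+773)/(4478+2957) = 2102/7435 = 0.2827169.
SE = √(0.202788 × 0.000561495) = 0.0106707.
z = (0.2967843 − 0.2614136)/0.0106707 = 0.0353707/0.0106707 = 3.3147.
Two-sided p-value ≈ 2·Φ(−3.315) = 0.0009.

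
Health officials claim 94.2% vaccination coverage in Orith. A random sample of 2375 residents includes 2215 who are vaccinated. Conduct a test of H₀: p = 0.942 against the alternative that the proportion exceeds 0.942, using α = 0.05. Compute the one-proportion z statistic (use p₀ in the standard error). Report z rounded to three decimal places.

z = -1.953

p̂ = 2215/2375 ≈ 0.932632.
SE = √(p₀(1−p₀)/n) = √(0.054636/2375) = 0.004796.
z = (0.932632 − 0.942)/0.004796 = -0.009368/0.004796 = -1.953.
p-value = P(Z > -1.953) ≈ 0.9746. With α = 0.05, fail to reject H₀.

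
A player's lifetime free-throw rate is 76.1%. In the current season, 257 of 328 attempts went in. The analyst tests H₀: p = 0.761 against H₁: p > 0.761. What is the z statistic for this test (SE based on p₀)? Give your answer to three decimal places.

p̂ = 257/328 = 0.78354.
SE = √(p₀(1−p₀)/n) = √(0.18188/328) = 0.02355.
z = (0.78354 − 0.761)/0.02355 = 0.02254/0.02355 = 0.957.
p-value = P(Z > 0.957) ≈ 0.1693.

z = 0.957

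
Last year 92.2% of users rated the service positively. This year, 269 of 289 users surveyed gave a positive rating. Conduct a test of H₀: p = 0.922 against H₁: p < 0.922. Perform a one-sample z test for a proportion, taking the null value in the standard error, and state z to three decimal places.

z = 0.558

p̂ = 269/289 = 0.93080.
SE = √(p₀(1−p₀)/n) = √(0.071916/289) = 0.01577.
z = (0.93080 − 0.922)/0.01577 = 0.00880/0.01577 = 0.558.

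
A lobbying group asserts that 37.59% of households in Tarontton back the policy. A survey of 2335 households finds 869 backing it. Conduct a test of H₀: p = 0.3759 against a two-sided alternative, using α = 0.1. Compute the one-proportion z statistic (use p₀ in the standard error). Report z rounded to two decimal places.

z = -0.37

p̂ = 869/2335 ≈ 0.3722.
SE = √(p₀(1−p₀)/n) = √(0.2346/2335) = 0.0100.
z = (0.3722 − 0.3759)/0.0100 = -0.0037/0.0100 = -0.37.
Two-sided p-value ≈ 2·Φ(−0.373) = 0.7093, so at α = 0.1 we fail to reject H₀.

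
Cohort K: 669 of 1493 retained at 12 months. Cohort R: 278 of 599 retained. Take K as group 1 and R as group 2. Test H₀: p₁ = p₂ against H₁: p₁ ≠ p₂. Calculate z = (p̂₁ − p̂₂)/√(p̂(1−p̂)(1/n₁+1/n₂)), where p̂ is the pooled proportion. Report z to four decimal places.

p̂₁ = 669/1493 ≈ 0.448091, p̂₂ = 278/599 ≈ 0.464107.
Pooled p̂ = (669+278)/(1493+599) = 947/2092 = 0.452677.
SE = √(0.247761 × 0.00233924) = 0.024074.
z = (0.448091 − 0.464107)/0.024074 = -0.016016/0.024074 = -0.6653.

z = -0.6653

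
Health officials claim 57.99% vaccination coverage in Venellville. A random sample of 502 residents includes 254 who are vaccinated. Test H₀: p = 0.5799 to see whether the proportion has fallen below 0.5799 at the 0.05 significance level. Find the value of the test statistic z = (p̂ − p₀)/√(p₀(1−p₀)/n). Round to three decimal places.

p̂ = 254/502 ≈ 0.505976.
Standard error under H₀: √(0.5799×0.4201/502) = 0.022029.
z = (0.505976 − 0.5799)/0.022029 = -0.073924/0.022029 = -3.356.
p-value = P(Z < -3.356) ≈ 0.0004; since p < α = 0.05, reject H₀.

z = -3.356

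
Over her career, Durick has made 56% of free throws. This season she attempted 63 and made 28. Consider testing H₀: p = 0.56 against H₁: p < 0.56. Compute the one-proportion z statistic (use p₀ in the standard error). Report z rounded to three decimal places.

p̂ = 28/63 = 0.44444.
Standard error under H₀: √(0.56×0.44/63) = 0.06254.
z = (0.44444 − 0.56)/0.06254 = -0.11556/0.06254 = -1.848.

z = -1.848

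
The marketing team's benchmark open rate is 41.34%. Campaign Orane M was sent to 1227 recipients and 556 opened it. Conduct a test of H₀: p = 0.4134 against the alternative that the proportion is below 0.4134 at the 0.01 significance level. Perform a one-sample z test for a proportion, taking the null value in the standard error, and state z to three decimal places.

p̂ = 556/1227 ≈ 0.453138.
Under H₀, SE = √(0.4134·0.5866/1227) = √(0.000197637) = 0.014058.
z = (0.453138 − 0.4134)/0.014058 = 0.039738/0.014058 = 2.827.
p-value = P(Z < 2.827) ≈ 0.9976. With α = 0.01, fail to reject H₀.

z = 2.827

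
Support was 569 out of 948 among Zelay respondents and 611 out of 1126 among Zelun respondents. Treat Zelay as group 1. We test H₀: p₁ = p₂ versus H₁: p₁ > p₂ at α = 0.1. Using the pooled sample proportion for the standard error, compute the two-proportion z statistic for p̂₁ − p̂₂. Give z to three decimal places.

z = 2.638

p̂₁ = 569/948 ≈ 0.60021, p̂₂ = 611/1126 ≈ 0.54263.
Pooled p̂ = (569+611)/(948+1126) = 1180/2074 = 0.56895.
SE = √(0.245246 × 0.00194295) = 0.02183.
z = (0.60021 − 0.54263)/0.02183 = 0.05758/0.02183 = 2.638.
p-value = P(Z > 2.638) ≈ 0.0042, so at α = 0.1 we reject H₀.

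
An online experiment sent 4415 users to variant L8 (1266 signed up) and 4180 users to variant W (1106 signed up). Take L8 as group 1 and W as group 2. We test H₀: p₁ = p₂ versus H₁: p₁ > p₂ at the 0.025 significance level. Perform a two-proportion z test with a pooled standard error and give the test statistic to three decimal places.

z = 2.297

p̂₁ = 1266/4415 ≈ 0.286750, p̂₂ = 1106/4180 ≈ 0.264593.
Pooled p̂ = (1266+1106)/(4415+4180) = 2372/8595 = 0.275974.
SE = √(p̂(1−p̂)(1/n₁+1/n₂)) = √(0.275974·0.724026·0.000465735) = √(9.30597e-05) = 0.009647.
z = (0.286750 − 0.264593)/0.009647 = 0.022157/0.009647 = 2.297.
p-value = P(Z > 2.297) ≈ 0.0108. With α = 0.025, reject H₀.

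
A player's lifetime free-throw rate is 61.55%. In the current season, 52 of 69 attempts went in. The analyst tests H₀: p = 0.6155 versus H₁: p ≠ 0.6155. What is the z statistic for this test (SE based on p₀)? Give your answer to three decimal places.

z = 2.358

p̂ = 52/69 ≈ 0.753623.
SE = √(p₀(1−p₀)/n) = √(0.23666/69) = 0.058565.
z = (0.753623 − 0.6155)/0.058565 = 0.138123/0.058565 = 2.358.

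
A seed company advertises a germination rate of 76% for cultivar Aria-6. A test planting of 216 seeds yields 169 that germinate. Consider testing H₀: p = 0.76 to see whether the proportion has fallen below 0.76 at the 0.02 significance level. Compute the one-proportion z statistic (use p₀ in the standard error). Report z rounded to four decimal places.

p̂ = 169/216 = 0.782407.
SE = √(p₀(1−p₀)/n) = √(0.1824/216) = 0.029059.
z = (0.782407 − 0.76)/0.029059 = 0.022407/0.029059 = 0.7711.
p-value = P(Z < 0.771) ≈ 0.7797; since p > α = 0.02, fail to reject H₀.

z = 0.7711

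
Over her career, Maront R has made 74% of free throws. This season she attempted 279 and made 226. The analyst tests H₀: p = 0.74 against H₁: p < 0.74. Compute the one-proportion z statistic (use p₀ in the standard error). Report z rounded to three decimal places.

p̂ = 226/279 ≈ 0.81004.
Standard error under H₀: √(0.74×0.26/279) = 0.02626.
z = (0.81004 − 0.74)/0.02626 = 0.07004/0.02626 = 2.667.
p-value = P(Z < 2.667) ≈ 0.9962.

z = 2.667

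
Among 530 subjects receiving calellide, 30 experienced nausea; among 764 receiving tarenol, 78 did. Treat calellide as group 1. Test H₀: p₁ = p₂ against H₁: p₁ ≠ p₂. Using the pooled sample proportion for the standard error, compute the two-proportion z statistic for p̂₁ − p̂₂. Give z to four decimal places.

z = -2.9095

p̂₁ = 30/530 ≈ 0.056604, p̂₂ = 78/764 ≈ 0.102094.
Pooled p̂ = (30+78)/(530+764) = 108/1294 = 0.083462.
SE = √(0.0764962 × 0.00319569) = 0.015635.
z = (0.056604 − 0.102094)/0.015635 = -0.045490/0.015635 = -2.9095.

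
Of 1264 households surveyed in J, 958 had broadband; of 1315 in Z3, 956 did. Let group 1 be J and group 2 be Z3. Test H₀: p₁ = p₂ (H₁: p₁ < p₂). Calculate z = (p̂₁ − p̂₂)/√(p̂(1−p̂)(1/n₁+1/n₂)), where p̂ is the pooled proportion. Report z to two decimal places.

z = 1.79

p̂₁ = 958/1264 ≈ 0.75791, p̂₂ = 956/1315 ≈ 0.72700.
Pooled p̂ = (958+956)/(1264+1315) = 1914/2579 = 0.74215.
SE = √(p̂(1−p̂)(1/n₁+1/n₂)) = √(0.74215·0.25785·0.0015516) = √(0.00029692) = 0.01723.
z = (0.75791 − 0.72700)/0.01723 = 0.03091/0.01723 = 1.79.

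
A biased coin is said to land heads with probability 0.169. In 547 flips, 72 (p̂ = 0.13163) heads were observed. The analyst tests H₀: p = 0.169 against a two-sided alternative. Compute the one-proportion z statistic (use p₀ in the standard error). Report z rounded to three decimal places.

p̂ = 72/547 ≈ 0.131627.
Under H₀, SE = √(0.169·0.831/547) = √(0.000256744) = 0.016023.
z = (0.131627 − 0.169)/0.016023 = -0.037373/0.016023 = -2.332.
p-value = 2·P(Z > 2.332) ≈ 0.0197.

z = -2.332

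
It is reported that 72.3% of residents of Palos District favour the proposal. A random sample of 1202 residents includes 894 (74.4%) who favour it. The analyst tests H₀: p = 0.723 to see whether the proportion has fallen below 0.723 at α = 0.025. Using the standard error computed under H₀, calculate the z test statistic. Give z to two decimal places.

p̂ = 894/1202 ≈ 0.7438.
Under H₀, SE = √(0.723·0.277/1202) = √(0.000166615) = 0.0129.
z = (0.7438 − 0.723)/0.0129 = 0.0208/0.0129 = 1.61.
p-value = P(Z < 1.608) ≈ 0.9461; since p > α = 0.025, fail to reject H₀.

z = 1.61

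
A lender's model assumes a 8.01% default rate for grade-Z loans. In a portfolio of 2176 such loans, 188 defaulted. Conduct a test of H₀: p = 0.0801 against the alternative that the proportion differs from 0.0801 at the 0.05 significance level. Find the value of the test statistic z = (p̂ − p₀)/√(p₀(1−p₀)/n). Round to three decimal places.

p̂ = 188/2176 ≈ 0.08640.
Under H₀, SE = √(0.0801·0.9199/2176) = √(3.38621e-05) = 0.00582.
z = (0.08640 − 0.0801)/0.00582 = 0.00630/0.00582 = 1.082.
p-value = 2·P(Z > 1.082) ≈ 0.2792, so at α = 0.05 we fail to reject H₀.

z = 1.082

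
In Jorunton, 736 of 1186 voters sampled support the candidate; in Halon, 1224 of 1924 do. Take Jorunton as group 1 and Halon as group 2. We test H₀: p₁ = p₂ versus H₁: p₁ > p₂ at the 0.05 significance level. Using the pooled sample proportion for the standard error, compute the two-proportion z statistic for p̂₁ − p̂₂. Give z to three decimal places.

p̂₁ = 736/1186 = 0.62057, p̂₂ = 1224/1924 = 0.63617.
Pooled p̂ = (736+1224)/(1186+1924) = 1960/3110 = 0.63023.
SE = √(0.233041 × 0.00136292) = 0.01782.
z = (0.62057 − 0.63617)/0.01782 = -0.01560/0.01782 = -0.875.
p-value = P(Z > -0.875) ≈ 0.8093; since p > α = 0.05, fail to reject H₀.

z = -0.875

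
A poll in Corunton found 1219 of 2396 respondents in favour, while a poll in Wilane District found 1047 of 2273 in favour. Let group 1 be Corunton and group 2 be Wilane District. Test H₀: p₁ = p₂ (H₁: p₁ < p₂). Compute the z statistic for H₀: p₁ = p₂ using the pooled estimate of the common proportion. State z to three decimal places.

p̂₁ = 1219/2396 = 0.50876, p̂₂ = 1047/2273 = 0.46062.
Pooled p̂ = (1219+1047)/(2396+2273) = 2266/4669 = 0.48533.
SE = √(0.249785 × 0.000857309) = 0.01463.
z = (0.50876 − 0.46062)/0.01463 = 0.04814/0.01463 = 3.290.
p-value = P(Z < 3.290) ≈ 0.9995.

z = 3.290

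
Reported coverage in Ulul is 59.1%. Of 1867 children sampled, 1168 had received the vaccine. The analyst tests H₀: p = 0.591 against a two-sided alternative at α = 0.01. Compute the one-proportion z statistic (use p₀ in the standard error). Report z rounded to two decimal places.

p̂ = 1168/1867 ≈ 0.6256.
Standard error under H₀: √(0.591×0.409/1867) = 0.0114.
z = (0.6256 − 0.591)/0.0114 = 0.0346/0.0114 = 3.04.
p-value = 2·P(Z > 3.041) ≈ 0.0024. With α = 0.01, reject H₀.

z = 3.04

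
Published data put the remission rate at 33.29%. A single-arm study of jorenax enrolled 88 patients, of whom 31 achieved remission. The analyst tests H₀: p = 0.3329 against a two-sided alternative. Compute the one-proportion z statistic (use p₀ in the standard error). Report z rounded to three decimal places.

p̂ = 31/88 = 0.35227.
Standard error under H₀: √(0.3329×0.6671/88) = 0.05024.
z = (0.35227 − 0.3329)/0.05024 = 0.01937/0.05024 = 0.386.

z = 0.386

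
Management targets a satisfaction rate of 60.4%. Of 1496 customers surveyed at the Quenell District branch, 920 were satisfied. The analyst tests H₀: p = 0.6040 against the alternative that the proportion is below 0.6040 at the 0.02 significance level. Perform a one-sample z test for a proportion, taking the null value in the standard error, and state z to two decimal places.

z = 0.87

p̂ = 920/1496 ≈ 0.6150.
Under H₀, SE = √(0.604·0.396/1496) = √(0.000159882) = 0.0126.
z = (0.6150 − 0.604)/0.0126 = 0.0110/0.0126 = 0.87.
p-value = P(Z < 0.868) ≈ 0.8073, so at α = 0.02 we fail to reject H₀.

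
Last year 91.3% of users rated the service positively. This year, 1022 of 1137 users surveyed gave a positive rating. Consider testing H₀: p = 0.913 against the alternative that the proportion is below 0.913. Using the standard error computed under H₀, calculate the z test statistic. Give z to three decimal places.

p̂ = 1022/1137 = 0.898857.
SE = √(p₀(1−p₀)/n) = √(0.079431/1137) = 0.008358.
z = (0.898857 − 0.913)/0.008358 = -0.014143/0.008358 = -1.692.
p-value = P(Z < -1.692) ≈ 0.0453.

z = -1.692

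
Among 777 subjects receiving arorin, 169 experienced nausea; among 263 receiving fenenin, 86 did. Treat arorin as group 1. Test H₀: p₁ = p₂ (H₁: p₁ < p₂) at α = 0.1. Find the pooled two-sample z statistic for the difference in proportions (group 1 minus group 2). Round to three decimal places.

p̂₁ = 169/777 ≈ 0.21750, p̂₂ = 86/263 ≈ 0.32700.
Pooled p̂ = (169+86)/(777+263) = 255/1040 = 0.24519.
SE = √(p̂(1−p̂)(1/n₁+1/n₂)) = √(0.24519·0.75481·0.00508928) = √(0.000941889) = 0.03069.
z = (0.21750 − 0.32700)/0.03069 = -0.10950/0.03069 = -3.568.
p-value = P(Z < -3.568) ≈ 0.0002; since p < α = 0.1, reject H₀.

z = -3.568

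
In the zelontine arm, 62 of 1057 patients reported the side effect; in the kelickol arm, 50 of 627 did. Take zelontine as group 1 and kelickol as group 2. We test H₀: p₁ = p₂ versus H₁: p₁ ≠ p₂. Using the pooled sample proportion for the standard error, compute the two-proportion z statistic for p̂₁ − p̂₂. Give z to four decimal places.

z = -1.6790

p̂₁ = 62/1057 ≈ 0.058657, p̂₂ = 50/627 ≈ 0.079745.
Pooled p̂ = (62+50)/(1057+627) = 112/1684 = 0.066508.
SE = √(p̂(1−p̂)(1/n₁+1/n₂)) = √(0.066508·0.933492·0.00254097) = √(0.000157756) = 0.012560.
z = (0.058657 − 0.079745)/0.012560 = -0.021088/0.012560 = -1.6790.
Two-sided p-value ≈ 2·Φ(−1.679) = 0.0932.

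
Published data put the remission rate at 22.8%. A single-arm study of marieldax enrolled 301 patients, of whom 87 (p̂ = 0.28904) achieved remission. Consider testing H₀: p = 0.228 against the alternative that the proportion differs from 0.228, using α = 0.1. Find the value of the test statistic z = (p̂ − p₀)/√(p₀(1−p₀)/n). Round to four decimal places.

z = 2.5240

p̂ = 87/301 ≈ 0.2890365.
Under H₀, SE = √(0.228·0.772/301) = √(0.000584771) = 0.0241820.
z = (0.2890365 − 0.228)/0.0241820 = 0.0610365/0.0241820 = 2.5240.
p-value = 2·P(Z > 2.524) ≈ 0.0116. With α = 0.1, reject H₀.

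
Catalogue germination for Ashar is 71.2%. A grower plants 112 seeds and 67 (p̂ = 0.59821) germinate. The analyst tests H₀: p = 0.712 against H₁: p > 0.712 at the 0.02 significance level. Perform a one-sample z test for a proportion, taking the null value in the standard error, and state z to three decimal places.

z = -2.659

p̂ = 67/112 ≈ 0.59821.
Standard error under H₀: √(0.712×0.288/112) = 0.04279.
z = (0.59821 − 0.712)/0.04279 = -0.11379/0.04279 = -2.659.
p-value = P(Z > -2.659) ≈ 0.9961. With α = 0.02, fail to reject H₀.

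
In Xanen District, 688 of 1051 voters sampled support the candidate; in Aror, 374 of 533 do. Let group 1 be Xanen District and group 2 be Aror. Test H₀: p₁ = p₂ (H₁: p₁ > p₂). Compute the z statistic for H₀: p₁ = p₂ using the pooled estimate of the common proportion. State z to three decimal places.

z = -1.883

p̂₁ = 688/1051 = 0.65461, p̂₂ = 374/533 = 0.70169.
Pooled p̂ = (688+374)/(1051+533) = 1062/1584 = 0.67045.
SE = √(0.220945 × 0.00282765) = 0.02500.
z = (0.65461 − 0.70169)/0.02500 = -0.04708/0.02500 = -1.883.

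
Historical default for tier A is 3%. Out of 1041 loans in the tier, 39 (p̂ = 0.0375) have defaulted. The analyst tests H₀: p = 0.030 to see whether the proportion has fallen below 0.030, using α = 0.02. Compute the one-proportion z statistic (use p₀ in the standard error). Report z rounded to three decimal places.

z = 1.412

p̂ = 39/1041 = 0.037464.
Under H₀, SE = √(0.03·0.97/1041) = √(2.79539e-05) = 0.005287.
z = (0.037464 − 0.03)/0.005287 = 0.007464/0.005287 = 1.412.
p-value = P(Z < 1.412) ≈ 0.9210; since p > α = 0.02, fail to reject H₀.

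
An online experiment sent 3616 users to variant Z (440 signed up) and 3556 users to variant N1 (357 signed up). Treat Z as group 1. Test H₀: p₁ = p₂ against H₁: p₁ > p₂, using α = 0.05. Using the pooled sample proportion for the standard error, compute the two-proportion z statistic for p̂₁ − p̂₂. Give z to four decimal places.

p̂₁ = 440/3616 = 0.1216814, p̂₂ = 357/3556 = 0.1003937.
Pooled p̂ = (440+357)/(3616+3556) = 797/7172 = 0.1111266.
SE = √(0.0987775 × 0.000557764) = 0.0074226.
z = (0.1216814 − 0.1003937)/0.0074226 = 0.0212877/0.0074226 = 2.8680.
p-value = P(Z > 2.868) ≈ 0.0021, so at α = 0.05 we reject H₀.

z = 2.8680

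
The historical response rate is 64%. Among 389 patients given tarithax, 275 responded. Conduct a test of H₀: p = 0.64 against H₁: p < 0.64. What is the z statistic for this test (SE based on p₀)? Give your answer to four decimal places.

p̂ = 275/389 = 0.706941.
SE = √(p₀(1−p₀)/n) = √(0.2304/389) = 0.024337.
z = (0.706941 − 0.64)/0.024337 = 0.066941/0.024337 = 2.7506.

z = 2.7506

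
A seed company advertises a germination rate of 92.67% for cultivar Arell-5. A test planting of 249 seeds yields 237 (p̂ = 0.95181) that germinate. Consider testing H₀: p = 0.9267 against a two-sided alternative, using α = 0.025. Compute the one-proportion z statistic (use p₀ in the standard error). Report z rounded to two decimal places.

z = 1.52

p̂ = 237/249 ≈ 0.9518.
Under H₀, SE = √(0.9267·0.0733/249) = √(0.0002728) = 0.0165.
z = (0.9518 − 0.9267)/0.0165 = 0.0251/0.0165 = 1.52.
p-value = 2·P(Z > 1.520) ≈ 0.1285, so at α = 0.025 we fail to reject H₀.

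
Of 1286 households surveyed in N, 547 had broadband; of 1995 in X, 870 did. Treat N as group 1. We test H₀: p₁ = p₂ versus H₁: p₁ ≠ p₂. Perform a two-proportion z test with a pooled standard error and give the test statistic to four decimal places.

z = -0.6063

p̂₁ = 547/1286 ≈ 0.425350, p̂₂ = 870/1995 ≈ 0.436090.
Pooled p̂ = (547+870)/(1286+1995) = 1417/3281 = 0.431881.
SE = √(0.24536 × 0.00127886) = 0.017714.
z = (0.425350 − 0.436090)/0.017714 = -0.010740/0.017714 = -0.6063.
Two-sided p-value ≈ 2·Φ(−0.606) = 0.5443.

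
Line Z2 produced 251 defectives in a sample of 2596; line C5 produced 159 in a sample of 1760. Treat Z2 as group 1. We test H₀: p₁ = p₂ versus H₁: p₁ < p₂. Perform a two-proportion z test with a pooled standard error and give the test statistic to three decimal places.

z = 0.704

p̂₁ = 251/2596 ≈ 0.09669, p̂₂ = 159/1760 ≈ 0.09034.
Pooled p̂ = (251+159)/(2596+1760) = 410/4356 = 0.09412.
SE = √(0.0852639 × 0.00095339) = 0.00902.
z = (0.09669 − 0.09034)/0.00902 = 0.00635/0.00902 = 0.704.
p-value = P(Z < 0.704) ≈ 0.7592.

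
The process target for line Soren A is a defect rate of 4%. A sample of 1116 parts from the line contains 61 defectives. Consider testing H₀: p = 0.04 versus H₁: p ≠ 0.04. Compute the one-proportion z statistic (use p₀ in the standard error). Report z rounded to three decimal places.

p̂ = 61/1116 = 0.054659.
Standard error under H₀: √(0.04×0.96/1116) = 0.005866.
z = (0.054659 − 0.04)/0.005866 = 0.014659/0.005866 = 2.499.

z = 2.499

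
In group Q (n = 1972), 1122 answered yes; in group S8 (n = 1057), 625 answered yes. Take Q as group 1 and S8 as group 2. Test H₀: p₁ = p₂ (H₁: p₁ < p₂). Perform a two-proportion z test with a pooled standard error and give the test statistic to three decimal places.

p̂₁ = 1122/1972 ≈ 0.56897, p̂₂ = 625/1057 ≈ 0.59130.
Pooled p̂ = (1122+625)/(1972+1057) = 1747/3029 = 0.57676.
SE = √(p̂(1−p̂)(1/n₁+1/n₂)) = √(0.57676·0.42324·0.00145317) = √(0.000354732) = 0.01883.
z = (0.56897 − 0.59130)/0.01883 = -0.02233/0.01883 = -1.186.
p-value = P(Z < -1.186) ≈ 0.1179.

z = -1.186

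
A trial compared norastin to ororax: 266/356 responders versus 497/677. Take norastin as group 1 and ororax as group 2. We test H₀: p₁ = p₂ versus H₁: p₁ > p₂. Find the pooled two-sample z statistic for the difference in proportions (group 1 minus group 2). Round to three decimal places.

p̂₁ = 266/356 ≈ 0.74719, p̂₂ = 497/677 ≈ 0.73412.
Pooled p̂ = (266+497)/(356+677) = 763/1033 = 0.73863.
SE = √(p̂(1−p̂)(1/n₁+1/n₂)) = √(0.73863·0.26137·0.00428609) = √(0.000827464) = 0.02877.
z = (0.74719 − 0.73412)/0.02877 = 0.01307/0.02877 = 0.454.

z = 0.454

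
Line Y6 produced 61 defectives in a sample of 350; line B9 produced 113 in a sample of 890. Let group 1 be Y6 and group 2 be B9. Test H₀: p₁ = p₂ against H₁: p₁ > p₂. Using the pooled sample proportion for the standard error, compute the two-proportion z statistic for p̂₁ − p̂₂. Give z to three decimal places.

z = 2.159

p̂₁ = 61/350 ≈ 0.174286, p̂₂ = 113/890 ≈ 0.126966.
Pooled p̂ = (61+113)/(350+890) = 174/1240 = 0.140323.
SE = √(p̂(1−p̂)(1/n₁+1/n₂)) = √(0.140323·0.859677·0.00398074) = √(0.000480205) = 0.021914.
z = (0.174286 − 0.126966)/0.021914 = 0.047320/0.021914 = 2.159.
p-value = P(Z > 2.159) ≈ 0.0154.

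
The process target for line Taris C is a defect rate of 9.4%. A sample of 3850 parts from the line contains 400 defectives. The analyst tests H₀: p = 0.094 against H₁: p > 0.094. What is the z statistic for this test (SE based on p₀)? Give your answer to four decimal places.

p̂ = 400/3850 = 0.1038961.
Standard error under H₀: √(0.094×0.906/3850) = 0.0047032.
z = (0.1038961 − 0.094)/0.0047032 = 0.0098961/0.0047032 = 2.1041.
p-value = P(Z > 2.104) ≈ 0.0177.

z = 2.1041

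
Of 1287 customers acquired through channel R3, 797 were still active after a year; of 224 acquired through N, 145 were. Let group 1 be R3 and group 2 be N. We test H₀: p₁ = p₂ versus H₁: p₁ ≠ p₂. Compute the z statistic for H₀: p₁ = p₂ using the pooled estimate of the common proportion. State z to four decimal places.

z = -0.7997

p̂₁ = 797/1287 ≈ 0.619270, p̂₂ = 145/224 ≈ 0.647321.
Pooled p̂ = (797+145)/(1287+224) = 942/1511 = 0.623428.
SE = √(p̂(1−p̂)(1/n₁+1/n₂)) = √(0.623428·0.376572·0.00524129) = √(0.00123047) = 0.035078.
z = (0.619270 − 0.647321)/0.035078 = -0.028051/0.035078 = -0.7997.
p-value = 2·P(Z > 0.800) ≈ 0.4239.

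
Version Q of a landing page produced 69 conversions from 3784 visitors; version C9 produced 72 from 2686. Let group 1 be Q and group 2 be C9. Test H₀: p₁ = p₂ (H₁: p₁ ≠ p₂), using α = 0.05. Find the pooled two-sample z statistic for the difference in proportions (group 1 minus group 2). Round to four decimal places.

z = -2.3267

p̂₁ = 69/3784 = 0.0182347, p̂₂ = 72/2686 = 0.0268057.
Pooled p̂ = (69+72)/(3784+2686) = 141/6470 = 0.0217929.
SE = √(0.021318 × 0.000636571) = 0.0036838.
z = (0.0182347 − 0.0268057)/0.0036838 = -0.0085710/0.0036838 = -2.3267.
p-value = 2·P(Z > 2.327) ≈ 0.0200; since p < α = 0.05, reject H₀.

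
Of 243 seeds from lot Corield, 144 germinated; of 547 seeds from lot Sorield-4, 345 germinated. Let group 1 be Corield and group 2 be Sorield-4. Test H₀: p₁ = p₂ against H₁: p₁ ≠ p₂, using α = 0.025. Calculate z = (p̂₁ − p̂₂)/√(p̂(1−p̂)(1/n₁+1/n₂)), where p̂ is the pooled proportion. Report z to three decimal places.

z = -1.018

p̂₁ = 144/243 ≈ 0.59259, p̂₂ = 345/547 ≈ 0.63071.
Pooled p̂ = (144+345)/(243+547) = 489/790 = 0.61899.
SE = √(p̂(1−p̂)(1/n₁+1/n₂)) = √(0.61899·0.38101·0.00594338) = √(0.0014017) = 0.03744.
z = (0.59259 − 0.63071)/0.03744 = -0.03812/0.03744 = -1.018.
p-value = 2·P(Z > 1.018) ≈ 0.3086, so at α = 0.025 we fail to reject H₀.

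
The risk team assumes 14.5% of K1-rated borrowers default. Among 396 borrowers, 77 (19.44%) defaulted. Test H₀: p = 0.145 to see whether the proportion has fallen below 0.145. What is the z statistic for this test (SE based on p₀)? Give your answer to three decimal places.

p̂ = 77/396 ≈ 0.194444.
Standard error under H₀: √(0.145×0.855/396) = 0.017694.
z = (0.194444 − 0.145)/0.017694 = 0.049444/0.017694 = 2.794.
p-value = P(Z < 2.794) ≈ 0.9974.

z = 2.794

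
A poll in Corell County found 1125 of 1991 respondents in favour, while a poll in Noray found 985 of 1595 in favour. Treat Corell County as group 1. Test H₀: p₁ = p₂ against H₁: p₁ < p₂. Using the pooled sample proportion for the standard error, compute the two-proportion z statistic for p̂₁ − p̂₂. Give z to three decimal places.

z = -3.175

p̂₁ = 1125/1991 = 0.56504, p̂₂ = 985/1595 = 0.61755.
Pooled p̂ = (1125+985)/(1991+1595) = 2110/3586 = 0.58840.
SE = √(0.242186 × 0.00112922) = 0.01654.
z = (0.56504 − 0.61755)/0.01654 = -0.05251/0.01654 = -3.175.
p-value = P(Z < -3.175) ≈ 0.0007.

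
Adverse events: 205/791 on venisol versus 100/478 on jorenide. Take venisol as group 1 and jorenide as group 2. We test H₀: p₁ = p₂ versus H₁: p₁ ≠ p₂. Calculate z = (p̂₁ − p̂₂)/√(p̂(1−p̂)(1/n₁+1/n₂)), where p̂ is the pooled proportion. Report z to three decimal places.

z = 2.018

p̂₁ = 205/791 = 0.259166, p̂₂ = 100/478 = 0.209205.
Pooled p̂ = (205+100)/(791+478) = 305/1269 = 0.240347.
SE = √(0.18258 × 0.00335627) = 0.024755.
z = (0.259166 − 0.209205)/0.024755 = 0.049961/0.024755 = 2.018.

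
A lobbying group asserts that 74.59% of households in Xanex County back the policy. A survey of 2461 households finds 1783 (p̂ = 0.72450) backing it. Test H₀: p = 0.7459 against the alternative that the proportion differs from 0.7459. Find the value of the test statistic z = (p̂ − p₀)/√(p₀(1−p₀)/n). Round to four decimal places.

z = -2.4383

p̂ = 1783/2461 = 0.7245022.
SE = √(p₀(1−p₀)/n) = √(0.18953/2461) = 0.0087758.
z = (0.7245022 − 0.7459)/0.0087758 = -0.0213978/0.0087758 = -2.4383.
Two-sided p-value ≈ 2·Φ(−2.438) = 0.0148.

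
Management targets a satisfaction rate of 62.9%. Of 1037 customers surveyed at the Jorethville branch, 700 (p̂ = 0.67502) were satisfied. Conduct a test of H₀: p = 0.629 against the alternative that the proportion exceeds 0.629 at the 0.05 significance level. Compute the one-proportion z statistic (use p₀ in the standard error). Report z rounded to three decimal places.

p̂ = 700/1037 ≈ 0.67502.
Standard error under H₀: √(0.629×0.371/1037) = 0.01500.
z = (0.67502 − 0.629)/0.01500 = 0.04602/0.01500 = 3.068.
p-value = P(Z > 3.068) ≈ 0.0011. With α = 0.05, reject H₀.

z = 3.068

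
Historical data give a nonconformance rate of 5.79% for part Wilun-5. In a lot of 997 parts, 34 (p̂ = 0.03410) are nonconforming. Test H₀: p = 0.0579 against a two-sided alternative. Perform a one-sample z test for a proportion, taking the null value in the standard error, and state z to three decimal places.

p̂ = 34/997 ≈ 0.034102.
Standard error under H₀: √(0.0579×0.9421/997) = 0.007397.
z = (0.034102 − 0.0579)/0.007397 = -0.023798/0.007397 = -3.217.

z = -3.217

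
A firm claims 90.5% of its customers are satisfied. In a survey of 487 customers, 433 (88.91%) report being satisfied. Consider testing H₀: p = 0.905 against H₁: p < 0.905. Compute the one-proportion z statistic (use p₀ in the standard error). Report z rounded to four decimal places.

z = -1.1954

p̂ = 433/487 = 0.889117.
Under H₀, SE = √(0.905·0.095/487) = √(0.00017654) = 0.013287.
z = (0.889117 − 0.905)/0.013287 = -0.015883/0.013287 = -1.1954.
p-value = P(Z < -1.195) ≈ 0.1160.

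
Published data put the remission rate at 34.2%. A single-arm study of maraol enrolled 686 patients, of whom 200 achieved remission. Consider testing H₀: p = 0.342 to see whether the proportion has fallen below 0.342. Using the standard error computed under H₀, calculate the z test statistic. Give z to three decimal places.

z = -2.786

p̂ = 200/686 = 0.29155.
Standard error under H₀: √(0.342×0.658/686) = 0.01811.
z = (0.29155 − 0.342)/0.01811 = -0.05045/0.01811 = -2.786.
p-value = P(Z < -2.786) ≈ 0.0027.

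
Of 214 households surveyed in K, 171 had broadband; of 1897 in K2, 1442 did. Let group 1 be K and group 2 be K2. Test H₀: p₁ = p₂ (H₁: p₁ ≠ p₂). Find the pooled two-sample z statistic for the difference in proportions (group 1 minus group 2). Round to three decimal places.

p̂₁ = 171/214 = 0.79907, p̂₂ = 1442/1897 = 0.76015.
Pooled p̂ = (171+1442)/(214+1897) = 1613/2111 = 0.76409.
SE = √(p̂(1−p̂)(1/n₁+1/n₂)) = √(0.76409·0.23591·0.00520005) = √(0.000937334) = 0.03062.
z = (0.79907 − 0.76015)/0.03062 = 0.03892/0.03062 = 1.271.
Two-sided p-value ≈ 2·Φ(−1.271) = 0.2037.

z = 1.271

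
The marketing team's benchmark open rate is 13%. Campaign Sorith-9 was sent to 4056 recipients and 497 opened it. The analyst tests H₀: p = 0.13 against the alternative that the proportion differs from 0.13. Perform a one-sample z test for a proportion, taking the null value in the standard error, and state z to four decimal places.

p̂ = 497/4056 = 0.1225345.
Standard error under H₀: √(0.13×0.87/4056) = 0.0052806.
z = (0.1225345 − 0.13)/0.0052806 = -0.0074655/0.0052806 = -1.4138.

z = -1.4138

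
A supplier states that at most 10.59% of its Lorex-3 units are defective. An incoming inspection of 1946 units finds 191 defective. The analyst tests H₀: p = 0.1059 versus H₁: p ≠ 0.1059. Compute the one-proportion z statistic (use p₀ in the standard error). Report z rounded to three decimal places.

z = -1.111

p̂ = 191/1946 ≈ 0.098150.
Standard error under H₀: √(0.1059×0.8941/1946) = 0.006975.
z = (0.098150 − 0.1059)/0.006975 = -0.007750/0.006975 = -1.111.
Two-sided p-value ≈ 2·Φ(−1.111) = 0.2666.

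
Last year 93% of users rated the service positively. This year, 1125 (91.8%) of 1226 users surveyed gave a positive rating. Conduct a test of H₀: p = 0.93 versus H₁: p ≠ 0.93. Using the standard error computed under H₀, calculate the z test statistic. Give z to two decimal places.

z = -1.70

p̂ = 1125/1226 ≈ 0.9176.
Standard error under H₀: √(0.93×0.07/1226) = 0.0073.
z = (0.9176 − 0.93)/0.0073 = -0.0124/0.0073 = -1.70.
Two-sided p-value ≈ 2·Φ(−1.699) = 0.0893.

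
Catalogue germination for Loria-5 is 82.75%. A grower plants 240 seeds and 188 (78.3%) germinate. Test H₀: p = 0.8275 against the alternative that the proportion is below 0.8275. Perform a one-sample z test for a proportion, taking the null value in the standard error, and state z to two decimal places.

p̂ = 188/240 ≈ 0.7833.
Under H₀, SE = √(0.8275·0.1725/240) = √(0.000594766) = 0.0244.
z = (0.7833 − 0.8275)/0.0244 = -0.0442/0.0244 = -1.81.

z = -1.81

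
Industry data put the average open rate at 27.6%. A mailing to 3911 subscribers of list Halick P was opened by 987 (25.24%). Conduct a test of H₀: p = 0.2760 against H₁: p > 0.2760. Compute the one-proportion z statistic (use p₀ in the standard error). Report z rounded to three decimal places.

p̂ = 987/3911 = 0.252365.
SE = √(p₀(1−p₀)/n) = √(0.19982/3911) = 0.007148.
z = (0.252365 − 0.276)/0.007148 = -0.023635/0.007148 = -3.307.
p-value = P(Z > -3.307) ≈ 0.9995.

z = -3.307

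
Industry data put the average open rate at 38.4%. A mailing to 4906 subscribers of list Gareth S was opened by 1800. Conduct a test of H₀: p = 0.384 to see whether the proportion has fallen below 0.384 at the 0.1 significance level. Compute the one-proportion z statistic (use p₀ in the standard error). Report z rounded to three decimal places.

p̂ = 1800/4906 = 0.366898.
Standard error under H₀: √(0.384×0.616/4906) = 0.006944.
z = (0.366898 − 0.384)/0.006944 = -0.017102/0.006944 = -2.463.
p-value = P(Z < -2.463) ≈ 0.0069. With α = 0.1, reject H₀.

z = -2.463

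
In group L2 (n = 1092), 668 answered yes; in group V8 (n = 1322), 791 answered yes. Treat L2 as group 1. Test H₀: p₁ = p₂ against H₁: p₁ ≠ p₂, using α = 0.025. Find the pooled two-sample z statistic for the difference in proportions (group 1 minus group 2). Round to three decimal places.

z = 0.669

p̂₁ = 668/1092 = 0.61172, p̂₂ = 791/1322 = 0.59834.
Pooled p̂ = (668+791)/(1092+1322) = 1459/2414 = 0.60439.
SE = √(0.239103 × 0.00167218) = 0.02000.
z = (0.61172 − 0.59834)/0.02000 = 0.01338/0.02000 = 0.669.
p-value = 2·P(Z > 0.669) ≈ 0.5032. With α = 0.025, fail to reject H₀.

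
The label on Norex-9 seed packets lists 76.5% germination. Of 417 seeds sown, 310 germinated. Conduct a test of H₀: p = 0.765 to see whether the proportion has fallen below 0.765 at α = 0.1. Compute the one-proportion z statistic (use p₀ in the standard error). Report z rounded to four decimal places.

z = -1.0400

p̂ = 310/417 ≈ 0.7434053.
SE = √(p₀(1−p₀)/n) = √(0.17977/417) = 0.0207633.
z = (0.7434053 − 0.765)/0.0207633 = -0.0215947/0.0207633 = -1.0400.
p-value = P(Z < -1.040) ≈ 0.1492, so at α = 0.1 we fail to reject H₀.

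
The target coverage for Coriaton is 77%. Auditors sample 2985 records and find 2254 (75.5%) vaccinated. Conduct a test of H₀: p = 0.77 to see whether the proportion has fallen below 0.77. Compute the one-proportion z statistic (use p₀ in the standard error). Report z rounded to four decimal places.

p̂ = 2254/2985 ≈ 0.7551089.
Standard error under H₀: √(0.77×0.23/2985) = 0.0077026.
z = (0.7551089 − 0.77)/0.0077026 = -0.0148911/0.0077026 = -1.9333.

z = -1.9333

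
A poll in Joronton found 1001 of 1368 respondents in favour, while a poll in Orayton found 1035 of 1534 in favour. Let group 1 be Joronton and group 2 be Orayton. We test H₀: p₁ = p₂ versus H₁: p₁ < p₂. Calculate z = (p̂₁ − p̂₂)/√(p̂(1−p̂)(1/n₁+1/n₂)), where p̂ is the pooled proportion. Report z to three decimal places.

z = 3.351

p̂₁ = 1001/1368 = 0.731725, p̂₂ = 1035/1534 = 0.674707.
Pooled p̂ = (1001+1035)/(1368+1534) = 2036/2902 = 0.701585.
SE = √(0.209363 × 0.00138288) = 0.017015.
z = (0.731725 − 0.674707)/0.017015 = 0.057018/0.017015 = 3.351.
p-value = P(Z < 3.351) ≈ 0.9996.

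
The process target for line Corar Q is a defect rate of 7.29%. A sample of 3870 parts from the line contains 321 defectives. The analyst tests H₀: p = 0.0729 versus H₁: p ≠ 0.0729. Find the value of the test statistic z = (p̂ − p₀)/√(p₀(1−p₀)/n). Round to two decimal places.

p̂ = 321/3870 = 0.08295.
Standard error under H₀: √(0.0729×0.9271/3870) = 0.00418.
z = (0.08295 − 0.0729)/0.00418 = 0.01005/0.00418 = 2.40.
p-value = 2·P(Z > 2.404) ≈ 0.0162.

z = 2.40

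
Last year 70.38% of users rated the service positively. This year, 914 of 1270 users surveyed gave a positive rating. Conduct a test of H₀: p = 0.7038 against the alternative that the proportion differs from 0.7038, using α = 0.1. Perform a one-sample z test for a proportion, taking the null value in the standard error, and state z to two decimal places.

p̂ = 914/1270 ≈ 0.7197.
Under H₀, SE = √(0.7038·0.2962/1270) = √(0.000164146) = 0.0128.
z = (0.7197 − 0.7038)/0.0128 = 0.0159/0.0128 = 1.24.
p-value = 2·P(Z > 1.240) ≈ 0.2150, so at α = 0.1 we fail to reject H₀.

z = 1.24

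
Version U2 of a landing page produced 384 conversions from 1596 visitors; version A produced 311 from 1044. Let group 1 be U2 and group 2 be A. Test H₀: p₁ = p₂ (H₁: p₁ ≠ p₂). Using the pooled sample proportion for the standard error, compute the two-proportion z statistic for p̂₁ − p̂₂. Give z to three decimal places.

z = -3.268

p̂₁ = 384/1596 ≈ 0.24060, p̂₂ = 311/1044 ≈ 0.29789.
Pooled p̂ = (384+311)/(1596+1044) = 695/2640 = 0.26326.
SE = √(p̂(1−p̂)(1/n₁+1/n₂)) = √(0.26326·0.73674·0.00158442) = √(0.000307303) = 0.01753.
z = (0.24060 − 0.29789)/0.01753 = -0.05729/0.01753 = -3.268.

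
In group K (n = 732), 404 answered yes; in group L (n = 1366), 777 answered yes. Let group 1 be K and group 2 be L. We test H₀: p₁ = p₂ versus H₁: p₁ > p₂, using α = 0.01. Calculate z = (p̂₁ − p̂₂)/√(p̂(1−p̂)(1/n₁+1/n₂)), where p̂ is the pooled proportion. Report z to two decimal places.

p̂₁ = 404/732 = 0.5519, p̂₂ = 777/1366 = 0.5688.
Pooled p̂ = (404+777)/(732+1366) = 1181/2098 = 0.5629.
SE = √(0.246041 × 0.00209818) = 0.0227.
z = (0.5519 − 0.5688)/0.0227 = -0.0169/0.0227 = -0.74.
p-value = P(Z > -0.744) ≈ 0.7715, so at α = 0.01 we fail to reject H₀.

z = -0.74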